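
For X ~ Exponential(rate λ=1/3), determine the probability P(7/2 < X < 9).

P(7/2 < X < 9) = ∫_{7/2}^{9} f(x) dx
where f(x) = \frac{e^{- \frac{x}{3}}}{3}
= - \frac{1}{e^{3}} + e^{- \frac{7}{6}}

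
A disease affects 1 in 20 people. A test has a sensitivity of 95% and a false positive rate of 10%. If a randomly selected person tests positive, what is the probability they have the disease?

Let D = the rare event, + = positive/flagged.
P(D) = 1/20
P(+|D) = 95/100 = 19/20
P(+|D') = 10/100 = 1/10
P(+) = P(+|D)P(D) + P(+|D')P(D')
     = \frac{19}{20} × \frac{1}{20} + \frac{1}{10} × \frac{19}{20}
     = \frac{57}{400}
P(D|+) = P(+|D)P(D)/P(+) = \frac{1}{3}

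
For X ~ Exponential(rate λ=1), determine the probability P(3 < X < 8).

P(3 < X < 8) = ∫_{3}^{8} f(x) dx
where f(x) = e^{- x}
= - \frac{1 - e^{5}}{e^{8}}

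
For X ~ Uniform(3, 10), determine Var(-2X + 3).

For X ~ Uniform(3, 10):
Var(X) = \frac{49}{12}
Var(-2X + 3) = (-2)² × Var(X) = 4 × \frac{49}{12} = \frac{49}{3}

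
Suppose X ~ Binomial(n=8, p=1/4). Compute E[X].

For X ~ Binomial(n=8, p=1/4), the expected value is:
E[X] = 2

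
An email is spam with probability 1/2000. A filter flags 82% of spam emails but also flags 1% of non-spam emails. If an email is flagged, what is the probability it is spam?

Let D = the rare event, + = positive/flagged.
P(D) = 1/2000
P(+|D) = 82/100 = 41/50
P(+|D') = 1/100
P(+) = P(+|D)P(D) + P(+|D')P(D')
     = \frac{41}{50} × \frac{1}{2000} + \frac{1}{100} × \frac{1999}{2000}
     = \frac{2081}{200000}
P(D|+) = P(+|D)P(D)/P(+) = \frac{82}{2081}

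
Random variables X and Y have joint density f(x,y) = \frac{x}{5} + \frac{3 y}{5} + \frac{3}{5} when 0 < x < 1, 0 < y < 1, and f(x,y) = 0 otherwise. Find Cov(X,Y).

E[XY] = ∫∫ xy × f(x,y) dx dy = \frac{17}{60}
E[X] = \frac{31}{60}
E[Y] = \frac{11}{20}
Cov(X,Y) = E[XY] - E[X]E[Y] = - \frac{1}{1200}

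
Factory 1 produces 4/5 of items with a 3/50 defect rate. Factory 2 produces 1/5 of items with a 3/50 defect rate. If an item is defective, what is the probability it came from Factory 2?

Using Bayes' theorem:
P(F1) = 4/5, P(D|F1) = 3/50
P(F2) = 1/5, P(D|F2) = 3/50
P(D) = P(D|F1)P(F1) + P(D|F2)P(F2)
     = \frac{3}{50}
P(F2|D) = P(D|F2)P(F2) / P(D)
= \frac{1}{5}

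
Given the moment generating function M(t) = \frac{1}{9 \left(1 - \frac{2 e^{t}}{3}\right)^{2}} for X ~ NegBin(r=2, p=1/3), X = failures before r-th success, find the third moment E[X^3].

To find E[X^3], compute M^(3)(0):
M^(1)(t) = \frac{4 e^{t}}{27 \left(1 - \frac{2 e^{t}}{3}\right)^{3}}
M^(2)(t) = \frac{4 e^{t}}{27 \left(1 - \frac{2 e^{t}}{3}\right)^{3}} + \frac{8 e^{2 t}}{27 \left(1 - \frac{2 e^{t}}{3}\right)^{4}}
M^(3)(t) = \frac{4 e^{t}}{27 \left(1 - \frac{2 e^{t}}{3}\right)^{3}} + \frac{8 e^{2 t}}{9 \left(1 - \frac{2 e^{t}}{3}\right)^{4}} + \frac{64 e^{3 t}}{81 \left(1 - \frac{2 e^{t}}{3}\right)^{5}}
M^(3)(0) = 268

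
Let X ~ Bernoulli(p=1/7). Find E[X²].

Using the identity E[X²] = Var(X) + (E[X])²:
E[X] = \frac{1}{7}
Var(X) = \frac{6}{49}
E[X²] = \frac{6}{49} + (\frac{1}{7})²
= \frac{1}{7}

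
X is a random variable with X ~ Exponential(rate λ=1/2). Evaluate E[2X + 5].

For X ~ Exponential(rate λ=1/2):
E[X] = 2
E[2X + 5] = 2 × E[X] + 5 = 9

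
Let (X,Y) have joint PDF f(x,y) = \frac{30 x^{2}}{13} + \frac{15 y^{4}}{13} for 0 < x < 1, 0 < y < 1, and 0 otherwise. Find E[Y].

E[Y] = ∫_0^1 ∫_0^1 y × f(x,y) dx dy
= \frac{15}{26}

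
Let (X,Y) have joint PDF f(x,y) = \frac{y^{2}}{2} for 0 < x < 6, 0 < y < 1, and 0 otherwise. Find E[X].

f_X(x) = ∫_0^1 \frac{y^{2}}{2} dy = \frac{1}{6}
E[X] = ∫_0^6 x × (\frac{1}{6}) dx = 3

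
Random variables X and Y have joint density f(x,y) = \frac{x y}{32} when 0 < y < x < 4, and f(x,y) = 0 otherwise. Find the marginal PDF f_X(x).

f_X(x) = ∫_0^x \frac{x y}{32} dy = \frac{x^{3}}{64}
for 0 < x < 4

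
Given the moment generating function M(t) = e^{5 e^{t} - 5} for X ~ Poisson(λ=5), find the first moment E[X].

To find E[X], compute M^(1)(0):
M^(1)(t) = 5 e^{t} e^{5 e^{t} - 5}
M^(1)(0) = 5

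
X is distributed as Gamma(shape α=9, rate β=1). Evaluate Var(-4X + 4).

For X ~ Gamma(shape α=9, rate β=1):
Var(X) = 9
Var(-4X + 4) = (-4)² × Var(X) = 16 × 9 = 144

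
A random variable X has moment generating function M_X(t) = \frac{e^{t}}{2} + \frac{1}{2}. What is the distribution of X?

The MGF M(t) = \frac{e^{t}}{2} + \frac{1}{2} is the standard form for the Bernoulli distribution.
Comparing with the known MGF formula identifies: Bernoulli(p=1/2)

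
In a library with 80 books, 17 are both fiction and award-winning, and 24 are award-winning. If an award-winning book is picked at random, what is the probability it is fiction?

P(A ∩ B) = 17/80
P(B) = 24/80 = 3/10
P(A|B) = P(A ∩ B) / P(B) = (17/80) / (3/10) = 17/24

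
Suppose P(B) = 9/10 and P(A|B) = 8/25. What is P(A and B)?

By definition, P(A|B) = P(A ∩ B) / P(B)
So P(A ∩ B) = P(A|B) × P(B)
= 8/25 × 9/10
= 36/125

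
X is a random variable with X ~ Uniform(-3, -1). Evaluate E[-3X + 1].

For X ~ Uniform(-3, -1):
E[X] = -2
E[-3X + 1] = -3 × E[X] + 1 = 7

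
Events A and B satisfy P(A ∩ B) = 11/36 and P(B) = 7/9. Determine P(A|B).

P(A|B) = P(A ∩ B) / P(B)
= (11/36) / (7/9)
= 11/28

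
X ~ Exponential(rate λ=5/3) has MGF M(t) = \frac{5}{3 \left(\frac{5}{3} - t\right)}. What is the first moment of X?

To find E[X], compute M^(1)(0):
M^(1)(t) = \frac{5}{3 \left(\frac{5}{3} - t\right)^{2}}
M^(1)(0) = \frac{3}{5}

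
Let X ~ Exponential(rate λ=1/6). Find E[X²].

Using the identity E[X²] = Var(X) + (E[X])²:
E[X] = 6
Var(X) = 36
E[X²] = 36 + (6)²
= 72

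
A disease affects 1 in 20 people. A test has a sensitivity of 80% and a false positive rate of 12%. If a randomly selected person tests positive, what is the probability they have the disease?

Let D = the rare event, + = positive/flagged.
P(D) = 1/20
P(+|D) = 80/100 = 4/5
P(+|D') = 12/100 = 3/25
P(+) = P(+|D)P(D) + P(+|D')P(D')
     = \frac{4}{5} × \frac{1}{20} + \frac{3}{25} × \frac{19}{20}
     = \frac{77}{500}
P(D|+) = P(+|D)P(D)/P(+) = \frac{20}{77}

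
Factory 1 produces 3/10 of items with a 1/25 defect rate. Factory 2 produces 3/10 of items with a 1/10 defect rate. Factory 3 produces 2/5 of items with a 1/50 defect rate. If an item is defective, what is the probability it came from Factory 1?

Using Bayes' theorem:
P(F1) = 3/10, P(D|F1) = 1/25
P(F2) = 3/10, P(D|F2) = 1/10
P(F3) = 2/5, P(D|F3) = 1/50
P(D) = P(D|F1)P(F1) + P(D|F2)P(F2) + P(D|F3)P(F3)
     = \frac{1}{20}
P(F1|D) = P(D|F1)P(F1) / P(D)
= \frac{6}{25}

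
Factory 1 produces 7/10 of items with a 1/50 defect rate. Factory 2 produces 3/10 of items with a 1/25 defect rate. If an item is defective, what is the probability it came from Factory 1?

Using Bayes' theorem:
P(F1) = 7/10, P(D|F1) = 1/50
P(F2) = 3/10, P(D|F2) = 1/25
P(D) = P(D|F1)P(F1) + P(D|F2)P(F2)
     = \frac{13}{500}
P(F1|D) = P(D|F1)P(F1) / P(D)
= \frac{7}{13}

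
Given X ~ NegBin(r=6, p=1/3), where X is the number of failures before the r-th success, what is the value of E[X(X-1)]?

E[X(X-1)] = E[X² - X] = E[X²] - E[X]
E[X] = 12
E[X²] = Var(X) + (E[X])² = 36 + (12)² = 180
E[X(X-1)] = 180 - 12 = 168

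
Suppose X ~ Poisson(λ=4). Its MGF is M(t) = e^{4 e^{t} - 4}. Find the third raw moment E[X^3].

To find E[X^3], compute M^(3)(0):
M^(1)(t) = 4 e^{t} e^{4 e^{t} - 4}
M^(2)(t) = 16 e^{2 t} e^{4 e^{t} - 4} + 4 e^{t} e^{4 e^{t} - 4}
M^(3)(t) = 64 e^{3 t} e^{4 e^{t} - 4} + 48 e^{2 t} e^{4 e^{t} - 4} + 4 e^{t} e^{4 e^{t} - 4}
M^(3)(0) = 116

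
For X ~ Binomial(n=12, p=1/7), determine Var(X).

For X ~ Binomial(n=12, p=1/7):
Var(X) = \frac{72}{49}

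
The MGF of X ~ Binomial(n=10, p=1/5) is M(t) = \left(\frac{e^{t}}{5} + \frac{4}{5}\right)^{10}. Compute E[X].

To find E[X], compute M^(1)(0):
M^(1)(t) = 2 \left(\frac{e^{t}}{5} + \frac{4}{5}\right)^{9} e^{t}
M^(1)(0) = 2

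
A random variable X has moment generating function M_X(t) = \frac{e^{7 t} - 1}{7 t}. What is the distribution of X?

The MGF M(t) = \frac{e^{7 t} - 1}{7 t} is the standard form for the Uniform distribution.
Comparing with the known MGF formula identifies: Uniform(0, 7)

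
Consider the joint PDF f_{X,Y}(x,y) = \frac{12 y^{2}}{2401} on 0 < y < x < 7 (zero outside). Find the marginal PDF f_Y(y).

f_Y(y) = ∫_y^7 \frac{12 y^{2}}{2401} dx = \frac{12 y^{2} \left(7 - y\right)}{2401}
for 0 < y < 7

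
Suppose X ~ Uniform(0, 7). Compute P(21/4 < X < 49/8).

P(21/4 < X < 49/8) = ∫_{21/4}^{49/8} f(x) dx
where f(x) = \frac{1}{7}
= \frac{1}{8}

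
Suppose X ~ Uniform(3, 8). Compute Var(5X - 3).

For X ~ Uniform(3, 8):
Var(X) = \frac{25}{12}
Var(5X - 3) = (5)² × Var(X) = 25 × \frac{25}{12} = \frac{625}{12}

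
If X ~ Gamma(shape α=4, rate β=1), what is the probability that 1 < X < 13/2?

P(1 < X < 13/2) = ∫_{1}^{13/2} f(x) dx
where f(x) = \frac{x^{3} e^{- x}}{6}
= - \frac{3571}{48 e^{\frac{13}{2}}} + \frac{8}{3 e}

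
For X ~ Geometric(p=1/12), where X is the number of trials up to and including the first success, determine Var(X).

For X ~ Geometric(p=1/12), where X is the number of trials up to and including the first success:
Var(X) = 132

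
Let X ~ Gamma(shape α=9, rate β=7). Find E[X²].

Using the identity E[X²] = Var(X) + (E[X])²:
E[X] = \frac{9}{7}
Var(X) = \frac{9}{49}
E[X²] = \frac{9}{49} + (\frac{9}{7})²
= \frac{90}{49}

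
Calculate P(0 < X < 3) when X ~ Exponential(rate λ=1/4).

P(0 < X < 3) = ∫_{0}^{3} f(x) dx
where f(x) = \frac{e^{- \frac{x}{4}}}{4}
= 1 - e^{- \frac{3}{4}}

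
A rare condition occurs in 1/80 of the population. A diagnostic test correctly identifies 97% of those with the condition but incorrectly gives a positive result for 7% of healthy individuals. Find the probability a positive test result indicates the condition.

Let D = the rare event, + = positive/flagged.
P(D) = 1/80
P(+|D) = 97/100
P(+|D') = 7/100
P(+) = P(+|D)P(D) + P(+|D')P(D')
     = \frac{97}{100} × \frac{1}{80} + \frac{7}{100} × \frac{79}{80}
     = \frac{13}{160}
P(D|+) = P(+|D)P(D)/P(+) = \frac{97}{650}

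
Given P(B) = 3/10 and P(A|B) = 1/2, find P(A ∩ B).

By definition, P(A|B) = P(A ∩ B) / P(B)
So P(A ∩ B) = P(A|B) × P(B)
= 1/2 × 3/10
= 3/20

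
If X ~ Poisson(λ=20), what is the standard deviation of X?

For X ~ Poisson(λ=20):
Var(X) = 20
SD(X) = √(Var(X)) = √(20) = 2 \sqrt{5}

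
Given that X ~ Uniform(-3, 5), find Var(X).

For X ~ Uniform(-3, 5):
Var(X) = \frac{16}{3}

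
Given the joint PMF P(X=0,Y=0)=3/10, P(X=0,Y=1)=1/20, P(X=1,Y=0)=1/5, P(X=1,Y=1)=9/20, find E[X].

First find marginal of X:
P(X=0) = 7/20
P(X=1) = 13/20
E[X] = 0 × 7/20 + 1 × 13/20 = 13/20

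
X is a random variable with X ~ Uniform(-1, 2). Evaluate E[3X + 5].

For X ~ Uniform(-1, 2):
E[X] = \frac{1}{2}
E[3X + 5] = 3 × E[X] + 5 = \frac{13}{2}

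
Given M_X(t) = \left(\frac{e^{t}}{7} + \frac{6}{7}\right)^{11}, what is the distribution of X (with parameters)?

The MGF M(t) = \left(\frac{e^{t}}{7} + \frac{6}{7}\right)^{11} is the standard form for the Binomial distribution.
Comparing with the known MGF formula identifies: Binomial(n=11, p=1/7)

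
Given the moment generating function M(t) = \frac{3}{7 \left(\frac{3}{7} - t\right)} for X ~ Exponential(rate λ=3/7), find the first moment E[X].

To find E[X], compute M^(1)(0):
M^(1)(t) = \frac{3}{7 \left(\frac{3}{7} - t\right)^{2}}
M^(1)(0) = \frac{7}{3}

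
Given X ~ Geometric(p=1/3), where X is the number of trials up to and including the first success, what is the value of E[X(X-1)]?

E[X(X-1)] = E[X² - X] = E[X²] - E[X]
E[X] = 3
E[X²] = Var(X) + (E[X])² = 6 + (3)² = 15
E[X(X-1)] = 15 - 3 = 12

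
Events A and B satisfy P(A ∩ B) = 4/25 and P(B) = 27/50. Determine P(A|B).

P(A|B) = P(A ∩ B) / P(B)
= (4/25) / (27/50)
= 8/27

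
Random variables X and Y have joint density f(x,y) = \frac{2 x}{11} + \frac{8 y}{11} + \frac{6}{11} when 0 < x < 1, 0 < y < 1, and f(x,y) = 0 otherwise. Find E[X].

E[X] = ∫_0^1 ∫_0^1 x × f(x,y) dy dx
= ∫_0^1 ∫_0^1 x × (\frac{2 x}{11} + \frac{8 y}{11} + \frac{6}{11}) dy dx
= \frac{17}{33}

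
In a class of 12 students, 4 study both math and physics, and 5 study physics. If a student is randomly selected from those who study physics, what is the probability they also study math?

P(A ∩ B) = 4/12 = 1/3
P(B) = 5/12
P(A|B) = P(A ∩ B) / P(B) = (1/3) / (5/12) = 4/5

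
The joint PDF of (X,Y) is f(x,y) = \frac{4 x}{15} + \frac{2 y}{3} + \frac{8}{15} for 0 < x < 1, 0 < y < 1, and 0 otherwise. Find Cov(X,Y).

E[XY] = ∫∫ xy × f(x,y) dx dy = \frac{13}{45}
E[X] = \frac{47}{90}
E[Y] = \frac{5}{9}
Cov(X,Y) = E[XY] - E[X]E[Y] = - \frac{1}{810}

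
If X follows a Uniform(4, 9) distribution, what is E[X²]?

Using the identity E[X²] = Var(X) + (E[X])²:
E[X] = \frac{13}{2}
Var(X) = \frac{25}{12}
E[X²] = \frac{25}{12} + (\frac{13}{2})²
= \frac{133}{3}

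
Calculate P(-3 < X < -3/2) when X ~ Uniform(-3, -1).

P(-3 < X < -3/2) = ∫_{-3}^{-3/2} f(x) dx
where f(x) = \frac{1}{2}
= \frac{3}{4}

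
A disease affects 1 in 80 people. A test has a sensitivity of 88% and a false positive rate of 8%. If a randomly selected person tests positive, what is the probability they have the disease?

Let D = the rare event, + = positive/flagged.
P(D) = 1/80
P(+|D) = 88/100 = 22/25
P(+|D') = 8/100 = 2/25
P(+) = P(+|D)P(D) + P(+|D')P(D')
     = \frac{22}{25} × \frac{1}{80} + \frac{2}{25} × \frac{79}{80}
     = \frac{9}{100}
P(D|+) = P(+|D)P(D)/P(+) = \frac{11}{90}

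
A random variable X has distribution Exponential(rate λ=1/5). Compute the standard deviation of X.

For X ~ Exponential(rate λ=1/5):
Var(X) = 25
SD(X) = √(Var(X)) = √(25) = 5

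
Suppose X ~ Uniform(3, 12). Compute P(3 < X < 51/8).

P(3 < X < 51/8) = ∫_{3}^{51/8} f(x) dx
where f(x) = \frac{1}{9}
= \frac{3}{8}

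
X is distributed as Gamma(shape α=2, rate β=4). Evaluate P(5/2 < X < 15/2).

P(5/2 < X < 15/2) = ∫_{5/2}^{15/2} f(x) dx
where f(x) = 16 x e^{- 4 x}
= \frac{-31 + 11 e^{20}}{e^{30}}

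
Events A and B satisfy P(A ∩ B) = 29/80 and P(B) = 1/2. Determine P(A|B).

P(A|B) = P(A ∩ B) / P(B)
= (29/80) / (1/2)
= 29/40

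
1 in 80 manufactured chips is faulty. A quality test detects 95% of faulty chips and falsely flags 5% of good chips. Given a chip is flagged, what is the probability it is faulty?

Let D = the rare event, + = positive/flagged.
P(D) = 1/80
P(+|D) = 95/100 = 19/20
P(+|D') = 5/100 = 1/20
P(+) = P(+|D)P(D) + P(+|D')P(D')
     = \frac{19}{20} × \frac{1}{80} + \frac{1}{20} × \frac{79}{80}
     = \frac{49}{800}
P(D|+) = P(+|D)P(D)/P(+) = \frac{19}{98}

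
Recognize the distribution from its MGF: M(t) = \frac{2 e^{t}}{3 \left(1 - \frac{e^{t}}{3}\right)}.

The MGF M(t) = \frac{2 e^{t}}{3 \left(1 - \frac{e^{t}}{3}\right)} is the standard form for the Geometric distribution.
Comparing with the known MGF formula identifies: Geometric(p=2/3), X = trial number of first success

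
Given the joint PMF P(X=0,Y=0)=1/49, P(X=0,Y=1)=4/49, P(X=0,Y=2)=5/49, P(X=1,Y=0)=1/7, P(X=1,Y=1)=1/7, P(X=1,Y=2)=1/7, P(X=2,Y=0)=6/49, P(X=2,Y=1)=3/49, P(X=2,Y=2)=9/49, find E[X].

First find marginal of X:
P(X=0) = 10/49
P(X=1) = 3/7
P(X=2) = 18/49
E[X] = 0 × 10/49 + 1 × 3/7 + 2 × 18/49 = 57/49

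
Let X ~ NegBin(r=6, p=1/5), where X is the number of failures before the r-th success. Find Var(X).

For X ~ NegBin(r=6, p=1/5), where X is the number of failures before the r-th success:
Var(X) = 120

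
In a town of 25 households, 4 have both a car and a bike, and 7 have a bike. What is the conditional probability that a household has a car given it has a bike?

P(A ∩ B) = 4/25
P(B) = 7/25
P(A|B) = P(A ∩ B) / P(B) = (4/25) / (7/25) = 4/7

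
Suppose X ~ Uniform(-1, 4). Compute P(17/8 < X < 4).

P(17/8 < X < 4) = ∫_{17/8}^{4} f(x) dx
where f(x) = \frac{1}{5}
= \frac{3}{8}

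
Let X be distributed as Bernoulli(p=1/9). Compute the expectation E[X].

For X ~ Bernoulli(p=1/9), the expected value is:
E[X] = \frac{1}{9}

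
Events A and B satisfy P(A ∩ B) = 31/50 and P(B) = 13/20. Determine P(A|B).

P(A|B) = P(A ∩ B) / P(B)
= (31/50) / (13/20)
= 62/65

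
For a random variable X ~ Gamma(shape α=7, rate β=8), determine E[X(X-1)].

E[X(X-1)] = E[X² - X] = E[X²] - E[X]
E[X] = \frac{7}{8}
E[X²] = Var(X) + (E[X])² = \frac{7}{64} + (\frac{7}{8})² = \frac{7}{8}
E[X(X-1)] = \frac{7}{8} - \frac{7}{8} = 0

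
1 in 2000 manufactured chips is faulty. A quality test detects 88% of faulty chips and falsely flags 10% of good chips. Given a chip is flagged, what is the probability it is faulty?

Let D = the rare event, + = positive/flagged.
P(D) = 1/2000
P(+|D) = 88/100 = 22/25
P(+|D') = 10/100 = 1/10
P(+) = P(+|D)P(D) + P(+|D')P(D')
     = \frac{22}{25} × \frac{1}{2000} + \frac{1}{10} × \frac{1999}{2000}
     = \frac{10039}{100000}
P(D|+) = P(+|D)P(D)/P(+) = \frac{44}{10039}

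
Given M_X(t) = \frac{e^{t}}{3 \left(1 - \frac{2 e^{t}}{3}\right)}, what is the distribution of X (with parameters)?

The MGF M(t) = \frac{e^{t}}{3 \left(1 - \frac{2 e^{t}}{3}\right)} is the standard form for the Geometric distribution.
Comparing with the known MGF formula identifies: Geometric(p=1/3), X = trial number of first success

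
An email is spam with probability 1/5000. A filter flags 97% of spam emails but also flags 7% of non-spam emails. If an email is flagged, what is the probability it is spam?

Let D = the rare event, + = positive/flagged.
P(D) = 1/5000
P(+|D) = 97/100
P(+|D') = 7/100
P(+) = P(+|D)P(D) + P(+|D')P(D')
     = \frac{97}{100} × \frac{1}{5000} + \frac{7}{100} × \frac{4999}{5000}
     = \frac{3509}{50000}
P(D|+) = P(+|D)P(D)/P(+) = \frac{97}{35090}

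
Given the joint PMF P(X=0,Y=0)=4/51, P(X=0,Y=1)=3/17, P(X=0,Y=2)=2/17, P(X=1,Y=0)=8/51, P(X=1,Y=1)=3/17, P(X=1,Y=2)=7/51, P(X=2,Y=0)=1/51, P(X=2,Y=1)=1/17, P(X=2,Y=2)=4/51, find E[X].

First find marginal of X:
P(X=0) = 19/51
P(X=1) = 8/17
P(X=2) = 8/51
E[X] = 0 × 19/51 + 1 × 8/17 + 2 × 8/51 = 40/51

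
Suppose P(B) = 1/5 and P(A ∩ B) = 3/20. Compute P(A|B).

P(A|B) = P(A ∩ B) / P(B)
= (3/20) / (1/5)
= 3/4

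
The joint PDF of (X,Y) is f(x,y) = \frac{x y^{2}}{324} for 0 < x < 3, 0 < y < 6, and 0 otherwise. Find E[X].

f_X(x) = ∫_0^6 \frac{x y^{2}}{324} dy = \frac{2 x}{9}
E[X] = ∫_0^3 x × (\frac{2 x}{9}) dx = 2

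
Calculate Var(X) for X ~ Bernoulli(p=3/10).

For X ~ Bernoulli(p=3/10):
Var(X) = \frac{21}{100}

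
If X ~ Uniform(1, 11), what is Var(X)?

For X ~ Uniform(1, 11):
Var(X) = \frac{25}{3}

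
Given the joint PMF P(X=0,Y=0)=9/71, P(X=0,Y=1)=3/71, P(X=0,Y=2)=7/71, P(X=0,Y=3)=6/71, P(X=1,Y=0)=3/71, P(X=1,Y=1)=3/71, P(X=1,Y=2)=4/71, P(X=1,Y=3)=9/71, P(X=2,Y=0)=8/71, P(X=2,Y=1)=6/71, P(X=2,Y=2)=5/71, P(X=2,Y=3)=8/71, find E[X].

First find marginal of X:
P(X=0) = 25/71
P(X=1) = 19/71
P(X=2) = 27/71
E[X] = 0 × 25/71 + 1 × 19/71 + 2 × 27/71 = 73/71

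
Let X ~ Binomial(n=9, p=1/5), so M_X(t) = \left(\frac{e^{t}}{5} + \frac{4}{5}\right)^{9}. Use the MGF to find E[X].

To find E[X], compute M^(1)(0):
M^(1)(t) = \frac{9 \left(\frac{e^{t}}{5} + \frac{4}{5}\right)^{8} e^{t}}{5}
M^(1)(0) = \frac{9}{5}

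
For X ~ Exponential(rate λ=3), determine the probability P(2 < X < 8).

P(2 < X < 8) = ∫_{2}^{8} f(x) dx
where f(x) = 3 e^{- 3 x}
= - \frac{1 - e^{18}}{e^{24}}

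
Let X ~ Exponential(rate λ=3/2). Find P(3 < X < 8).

P(3 < X < 8) = ∫_{3}^{8} f(x) dx
where f(x) = \frac{3 e^{- \frac{3 x}{2}}}{2}
= - \frac{1}{e^{12}} + e^{- \frac{9}{2}}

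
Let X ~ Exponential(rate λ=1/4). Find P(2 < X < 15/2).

P(2 < X < 15/2) = ∫_{2}^{15/2} f(x) dx
where f(x) = \frac{e^{- \frac{x}{4}}}{4}
= - \frac{1}{e^{\frac{15}{8}}} + e^{- \frac{1}{2}}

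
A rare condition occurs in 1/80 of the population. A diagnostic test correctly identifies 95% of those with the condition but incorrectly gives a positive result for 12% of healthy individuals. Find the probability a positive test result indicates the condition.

Let D = the rare event, + = positive/flagged.
P(D) = 1/80
P(+|D) = 95/100 = 19/20
P(+|D') = 12/100 = 3/25
P(+) = P(+|D)P(D) + P(+|D')P(D')
     = \frac{19}{20} × \frac{1}{80} + \frac{3}{25} × \frac{79}{80}
     = \frac{1043}{8000}
P(D|+) = P(+|D)P(D)/P(+) = \frac{95}{1043}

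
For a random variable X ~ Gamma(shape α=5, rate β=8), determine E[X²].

Using the identity E[X²] = Var(X) + (E[X])²:
E[X] = \frac{5}{8}
Var(X) = \frac{5}{64}
E[X²] = \frac{5}{64} + (\frac{5}{8})²
= \frac{15}{32}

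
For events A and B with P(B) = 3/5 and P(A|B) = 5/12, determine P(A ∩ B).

By definition, P(A|B) = P(A ∩ B) / P(B)
So P(A ∩ B) = P(A|B) × P(B)
= 5/12 × 3/5
= 1/4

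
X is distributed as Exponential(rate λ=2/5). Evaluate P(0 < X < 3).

P(0 < X < 3) = ∫_{0}^{3} f(x) dx
where f(x) = \frac{2 e^{- \frac{2 x}{5}}}{5}
= 1 - e^{- \frac{6}{5}}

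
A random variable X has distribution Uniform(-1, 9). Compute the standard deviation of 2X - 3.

For X ~ Uniform(-1, 9):
Var(X) = \frac{25}{3}
SD(X) = √(Var(X)) = √(\frac{25}{3}) = \frac{5 \sqrt{3}}{3}
SD(2X - 3) = |2| × SD(X) = 2 × \frac{5 \sqrt{3}}{3} = \frac{10 \sqrt{3}}{3}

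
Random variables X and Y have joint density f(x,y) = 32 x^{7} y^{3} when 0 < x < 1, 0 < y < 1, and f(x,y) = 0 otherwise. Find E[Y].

E[Y] = ∫_0^1 ∫_0^1 y × f(x,y) dx dy
= \frac{4}{5}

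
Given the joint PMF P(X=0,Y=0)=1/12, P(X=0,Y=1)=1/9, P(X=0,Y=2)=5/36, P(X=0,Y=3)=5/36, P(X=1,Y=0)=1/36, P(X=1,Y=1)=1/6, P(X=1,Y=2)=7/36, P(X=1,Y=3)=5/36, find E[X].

First find marginal of X:
P(X=0) = 17/36
P(X=1) = 19/36
E[X] = 0 × 17/36 + 1 × 19/36 = 19/36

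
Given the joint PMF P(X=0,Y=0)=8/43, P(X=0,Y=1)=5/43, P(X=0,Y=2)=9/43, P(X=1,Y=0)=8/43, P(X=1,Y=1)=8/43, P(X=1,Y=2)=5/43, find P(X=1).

P(X=1) = P(X=1,Y=0) + P(X=1,Y=1) + P(X=1,Y=2)
= 8/43 + 8/43 + 5/43
= 21/43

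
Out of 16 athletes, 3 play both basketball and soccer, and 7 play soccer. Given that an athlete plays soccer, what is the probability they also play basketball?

P(A ∩ B) = 3/16
P(B) = 7/16
P(A|B) = P(A ∩ B) / P(B) = (3/16) / (7/16) = 3/7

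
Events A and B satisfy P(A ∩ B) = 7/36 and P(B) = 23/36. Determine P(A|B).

P(A|B) = P(A ∩ B) / P(B)
= (7/36) / (23/36)
= 7/23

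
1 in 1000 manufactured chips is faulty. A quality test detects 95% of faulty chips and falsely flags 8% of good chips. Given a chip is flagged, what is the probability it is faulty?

Let D = the rare event, + = positive/flagged.
P(D) = 1/1000
P(+|D) = 95/100 = 19/20
P(+|D') = 8/100 = 2/25
P(+) = P(+|D)P(D) + P(+|D')P(D')
     = \frac{19}{20} × \frac{1}{1000} + \frac{2}{25} × \frac{999}{1000}
     = \frac{8087}{100000}
P(D|+) = P(+|D)P(D)/P(+) = \frac{95}{8087}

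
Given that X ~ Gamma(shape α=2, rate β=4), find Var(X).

For X ~ Gamma(shape α=2, rate β=4):
Var(X) = \frac{1}{8}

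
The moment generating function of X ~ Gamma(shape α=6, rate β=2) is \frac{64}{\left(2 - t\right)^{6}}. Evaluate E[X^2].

To find E[X^2], compute M^(2)(0):
M^(1)(t) = \frac{384}{\left(2 - t\right)^{7}}
M^(2)(t) = \frac{2688}{\left(2 - t\right)^{8}}
M^(2)(0) = \frac{21}{2}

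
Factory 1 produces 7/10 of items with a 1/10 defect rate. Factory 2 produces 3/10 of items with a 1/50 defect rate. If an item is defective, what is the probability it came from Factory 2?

Using Bayes' theorem:
P(F1) = 7/10, P(D|F1) = 1/10
P(F2) = 3/10, P(D|F2) = 1/50
P(D) = P(D|F1)P(F1) + P(D|F2)P(F2)
     = \frac{19}{250}
P(F2|D) = P(D|F2)P(F2) / P(D)
= \frac{3}{38}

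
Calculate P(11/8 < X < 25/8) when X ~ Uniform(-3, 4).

P(11/8 < X < 25/8) = ∫_{11/8}^{25/8} f(x) dx
where f(x) = \frac{1}{7}
= \frac{1}{4}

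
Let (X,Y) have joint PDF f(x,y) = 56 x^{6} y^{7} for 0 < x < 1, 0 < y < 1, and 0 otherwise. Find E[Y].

E[Y] = ∫_0^1 ∫_0^1 y × f(x,y) dx dy
= \frac{8}{9}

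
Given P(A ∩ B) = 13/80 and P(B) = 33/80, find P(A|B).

P(A|B) = P(A ∩ B) / P(B)
= (13/80) / (33/80)
= 13/33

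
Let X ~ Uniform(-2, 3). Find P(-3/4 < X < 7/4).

P(-3/4 < X < 7/4) = ∫_{-3/4}^{7/4} f(x) dx
where f(x) = \frac{1}{5}
= \frac{1}{2}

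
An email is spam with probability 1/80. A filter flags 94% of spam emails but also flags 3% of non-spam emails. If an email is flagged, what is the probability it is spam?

Let D = the rare event, + = positive/flagged.
P(D) = 1/80
P(+|D) = 94/100 = 47/50
P(+|D') = 3/100
P(+) = P(+|D)P(D) + P(+|D')P(D')
     = \frac{47}{50} × \frac{1}{80} + \frac{3}{100} × \frac{79}{80}
     = \frac{331}{8000}
P(D|+) = P(+|D)P(D)/P(+) = \frac{94}{331}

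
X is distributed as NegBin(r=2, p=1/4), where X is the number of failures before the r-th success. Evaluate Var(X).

For X ~ NegBin(r=2, p=1/4), where X is the number of failures before the r-th success:
Var(X) = 24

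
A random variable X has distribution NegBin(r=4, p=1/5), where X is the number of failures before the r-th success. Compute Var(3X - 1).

For X ~ NegBin(r=4, p=1/5), where X is the number of failures before the r-th success:
Var(X) = 80
Var(3X - 1) = (3)² × Var(X) = 9 × 80 = 720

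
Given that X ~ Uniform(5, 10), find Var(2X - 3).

For X ~ Uniform(5, 10):
Var(X) = \frac{25}{12}
Var(2X - 3) = (2)² × Var(X) = 4 × \frac{25}{12} = \frac{25}{3}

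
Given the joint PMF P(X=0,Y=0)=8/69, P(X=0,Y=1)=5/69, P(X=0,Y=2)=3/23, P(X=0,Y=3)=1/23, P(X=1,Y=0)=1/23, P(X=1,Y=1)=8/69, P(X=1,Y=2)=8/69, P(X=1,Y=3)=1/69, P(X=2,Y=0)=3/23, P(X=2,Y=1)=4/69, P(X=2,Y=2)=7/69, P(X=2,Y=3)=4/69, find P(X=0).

P(X=0) = P(X=0,Y=0) + P(X=0,Y=1) + P(X=0,Y=2) + P(X=0,Y=3)
= 8/69 + 5/69 + 3/23 + 1/23
= 25/69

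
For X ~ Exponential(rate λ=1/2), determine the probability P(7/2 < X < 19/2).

P(7/2 < X < 19/2) = ∫_{7/2}^{19/2} f(x) dx
where f(x) = \frac{e^{- \frac{x}{2}}}{2}
= - \frac{1 - e^{3}}{e^{\frac{19}{4}}}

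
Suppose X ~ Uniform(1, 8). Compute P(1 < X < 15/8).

P(1 < X < 15/8) = ∫_{1}^{15/8} f(x) dx
where f(x) = \frac{1}{7}
= \frac{1}{8}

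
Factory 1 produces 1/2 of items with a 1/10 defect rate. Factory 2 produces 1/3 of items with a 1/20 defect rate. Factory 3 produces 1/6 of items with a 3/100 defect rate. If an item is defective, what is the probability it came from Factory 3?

Using Bayes' theorem:
P(F1) = 1/2, P(D|F1) = 1/10
P(F2) = 1/3, P(D|F2) = 1/20
P(F3) = 1/6, P(D|F3) = 3/100
P(D) = P(D|F1)P(F1) + P(D|F2)P(F2) + P(D|F3)P(F3)
     = \frac{43}{600}
P(F3|D) = P(D|F3)P(F3) / P(D)
= \frac{3}{43}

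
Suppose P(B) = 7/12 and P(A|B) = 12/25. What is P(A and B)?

By definition, P(A|B) = P(A ∩ B) / P(B)
So P(A ∩ B) = P(A|B) × P(B)
= 12/25 × 7/12
= 7/25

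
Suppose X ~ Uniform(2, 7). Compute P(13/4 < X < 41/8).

P(13/4 < X < 41/8) = ∫_{13/4}^{41/8} f(x) dx
where f(x) = \frac{1}{5}
= \frac{3}{8}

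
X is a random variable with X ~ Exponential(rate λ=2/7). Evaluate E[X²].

Using the identity E[X²] = Var(X) + (E[X])²:
E[X] = \frac{7}{2}
Var(X) = \frac{49}{4}
E[X²] = \frac{49}{4} + (\frac{7}{2})²
= \frac{49}{2}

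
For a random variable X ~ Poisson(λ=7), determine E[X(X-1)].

E[X(X-1)] = E[X² - X] = E[X²] - E[X]
E[X] = 7
E[X²] = Var(X) + (E[X])² = 7 + (7)² = 56
E[X(X-1)] = 56 - 7 = 49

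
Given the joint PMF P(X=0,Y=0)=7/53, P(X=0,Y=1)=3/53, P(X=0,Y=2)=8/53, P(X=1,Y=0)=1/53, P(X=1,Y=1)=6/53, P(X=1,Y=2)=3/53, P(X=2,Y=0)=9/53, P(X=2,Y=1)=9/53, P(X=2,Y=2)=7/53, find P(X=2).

P(X=2) = P(X=2,Y=0) + P(X=2,Y=1) + P(X=2,Y=2)
= 9/53 + 9/53 + 7/53
= 25/53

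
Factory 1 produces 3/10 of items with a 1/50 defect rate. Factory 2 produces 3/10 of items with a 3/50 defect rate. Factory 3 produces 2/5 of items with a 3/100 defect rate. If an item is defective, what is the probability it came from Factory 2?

Using Bayes' theorem:
P(F1) = 3/10, P(D|F1) = 1/50
P(F2) = 3/10, P(D|F2) = 3/50
P(F3) = 2/5, P(D|F3) = 3/100
P(D) = P(D|F1)P(F1) + P(D|F2)P(F2) + P(D|F3)P(F3)
     = \frac{9}{250}
P(F2|D) = P(D|F2)P(F2) / P(D)
= \frac{1}{2}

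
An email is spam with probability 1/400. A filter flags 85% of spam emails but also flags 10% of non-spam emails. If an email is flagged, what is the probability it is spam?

Let D = the rare event, + = positive/flagged.
P(D) = 1/400
P(+|D) = 85/100 = 17/20
P(+|D') = 10/100 = 1/10
P(+) = P(+|D)P(D) + P(+|D')P(D')
     = \frac{17}{20} × \frac{1}{400} + \frac{1}{10} × \frac{399}{400}
     = \frac{163}{1600}
P(D|+) = P(+|D)P(D)/P(+) = \frac{17}{815}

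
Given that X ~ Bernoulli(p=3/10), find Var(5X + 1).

For X ~ Bernoulli(p=3/10):
Var(X) = \frac{21}{100}
Var(5X + 1) = (5)² × Var(X) = 25 × \frac{21}{100} = \frac{21}{4}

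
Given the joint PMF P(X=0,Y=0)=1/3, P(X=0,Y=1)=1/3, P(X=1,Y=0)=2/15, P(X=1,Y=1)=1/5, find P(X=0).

P(X=0) = P(X=0,Y=0) + P(X=0,Y=1)
= 1/3 + 1/3
= 2/3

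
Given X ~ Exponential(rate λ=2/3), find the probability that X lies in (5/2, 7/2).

P(5/2 < X < 7/2) = ∫_{5/2}^{7/2} f(x) dx
where f(x) = \frac{2 e^{- \frac{2 x}{3}}}{3}
= - \frac{1 - e^{\frac{2}{3}}}{e^{\frac{7}{3}}}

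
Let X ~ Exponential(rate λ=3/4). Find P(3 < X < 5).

P(3 < X < 5) = ∫_{3}^{5} f(x) dx
where f(x) = \frac{3 e^{- \frac{3 x}{4}}}{4}
= - \frac{1 - e^{\frac{3}{2}}}{e^{\frac{15}{4}}}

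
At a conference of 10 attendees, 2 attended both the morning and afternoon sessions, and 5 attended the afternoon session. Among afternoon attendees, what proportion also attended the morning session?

P(A ∩ B) = 2/10 = 1/5
P(B) = 5/10 = 1/2
P(A|B) = P(A ∩ B) / P(B) = (1/5) / (1/2) = 2/5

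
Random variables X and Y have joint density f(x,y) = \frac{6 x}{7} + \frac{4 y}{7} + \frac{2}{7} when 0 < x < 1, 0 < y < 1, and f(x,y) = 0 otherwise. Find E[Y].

E[Y] = ∫_0^1 ∫_0^1 y × f(x,y) dx dy
= \frac{23}{42}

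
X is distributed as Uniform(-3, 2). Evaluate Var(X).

For X ~ Uniform(-3, 2):
Var(X) = \frac{25}{12}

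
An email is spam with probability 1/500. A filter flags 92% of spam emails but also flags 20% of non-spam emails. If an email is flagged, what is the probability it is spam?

Let D = the rare event, + = positive/flagged.
P(D) = 1/500
P(+|D) = 92/100 = 23/25
P(+|D') = 20/100 = 1/5
P(+) = P(+|D)P(D) + P(+|D')P(D')
     = \frac{23}{25} × \frac{1}{500} + \frac{1}{5} × \frac{499}{500}
     = \frac{1259}{6250}
P(D|+) = P(+|D)P(D)/P(+) = \frac{23}{2518}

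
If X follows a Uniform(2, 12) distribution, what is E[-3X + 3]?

For X ~ Uniform(2, 12):
E[X] = 7
E[-3X + 3] = -3 × E[X] + 3 = -18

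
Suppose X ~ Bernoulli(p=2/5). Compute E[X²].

Using the identity E[X²] = Var(X) + (E[X])²:
E[X] = \frac{2}{5}
Var(X) = \frac{6}{25}
E[X²] = \frac{6}{25} + (\frac{2}{5})²
= \frac{2}{5}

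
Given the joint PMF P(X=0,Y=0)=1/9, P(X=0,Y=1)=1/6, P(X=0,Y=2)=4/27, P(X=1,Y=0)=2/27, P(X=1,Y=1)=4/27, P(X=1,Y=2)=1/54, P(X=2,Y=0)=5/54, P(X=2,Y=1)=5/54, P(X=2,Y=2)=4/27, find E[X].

First find marginal of X:
P(X=0) = 23/54
P(X=1) = 13/54
P(X=2) = 1/3
E[X] = 0 × 23/54 + 1 × 13/54 + 2 × 1/3 = 49/54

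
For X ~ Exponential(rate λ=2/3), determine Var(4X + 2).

For X ~ Exponential(rate λ=2/3):
Var(X) = \frac{9}{4}
Var(4X + 2) = (4)² × Var(X) = 16 × \frac{9}{4} = 36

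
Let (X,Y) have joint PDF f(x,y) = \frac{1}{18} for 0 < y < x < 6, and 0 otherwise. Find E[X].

f_X(x) = ∫_0^x \frac{1}{18} dy = \frac{x}{18}
E[X] = ∫_0^6 x × (\frac{x}{18}) dx = 4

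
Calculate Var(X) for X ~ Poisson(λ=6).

For X ~ Poisson(λ=6):
Var(X) = 6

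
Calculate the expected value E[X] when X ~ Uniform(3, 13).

For X ~ Uniform(3, 13), the expected value is:
E[X] = 8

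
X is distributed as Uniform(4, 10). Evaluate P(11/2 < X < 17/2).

P(11/2 < X < 17/2) = ∫_{11/2}^{17/2} f(x) dx
where f(x) = \frac{1}{6}
= \frac{1}{2}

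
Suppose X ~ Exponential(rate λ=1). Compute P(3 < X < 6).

P(3 < X < 6) = ∫_{3}^{6} f(x) dx
where f(x) = e^{- x}
= - \frac{1 - e^{3}}{e^{6}}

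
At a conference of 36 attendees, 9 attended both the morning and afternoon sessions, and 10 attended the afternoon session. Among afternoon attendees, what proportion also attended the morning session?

P(A ∩ B) = 9/36 = 1/4
P(B) = 10/36 = 5/18
P(A|B) = P(A ∩ B) / P(B) = (1/4) / (5/18) = 9/10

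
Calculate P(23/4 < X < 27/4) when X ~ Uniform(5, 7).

P(23/4 < X < 27/4) = ∫_{23/4}^{27/4} f(x) dx
where f(x) = \frac{1}{2}
= \frac{1}{2}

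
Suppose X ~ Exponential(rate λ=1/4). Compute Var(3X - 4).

For X ~ Exponential(rate λ=1/4):
Var(X) = 16
Var(3X - 4) = (3)² × Var(X) = 9 × 16 = 144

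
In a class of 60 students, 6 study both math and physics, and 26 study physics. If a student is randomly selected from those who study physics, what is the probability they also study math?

P(A ∩ B) = 6/60 = 1/10
P(B) = 26/60 = 13/30
P(A|B) = P(A ∩ B) / P(B) = (1/10) / (13/30) = 3/13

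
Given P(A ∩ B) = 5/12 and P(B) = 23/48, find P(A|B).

P(A|B) = P(A ∩ B) / P(B)
= (5/12) / (23/48)
= 20/23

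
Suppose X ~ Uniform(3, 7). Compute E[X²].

Using the identity E[X²] = Var(X) + (E[X])²:
E[X] = 5
Var(X) = \frac{4}{3}
E[X²] = \frac{4}{3} + (5)²
= \frac{79}{3}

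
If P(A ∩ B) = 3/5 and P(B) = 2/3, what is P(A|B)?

P(A|B) = P(A ∩ B) / P(B)
= (3/5) / (2/3)
= 9/10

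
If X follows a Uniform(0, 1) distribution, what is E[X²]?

Using the identity E[X²] = Var(X) + (E[X])²:
E[X] = \frac{1}{2}
Var(X) = \frac{1}{12}
E[X²] = \frac{1}{12} + (\frac{1}{2})²
= \frac{1}{3}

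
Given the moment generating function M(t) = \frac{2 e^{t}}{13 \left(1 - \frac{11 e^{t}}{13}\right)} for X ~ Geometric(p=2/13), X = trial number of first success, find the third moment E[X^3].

To find E[X^3], compute M^(3)(0):
M^(1)(t) = \frac{2 e^{t}}{13 \left(1 - \frac{11 e^{t}}{13}\right)} + \frac{22 e^{2 t}}{169 \left(1 - \frac{11 e^{t}}{13}\right)^{2}}
M^(2)(t) = \frac{2 e^{t}}{13 \left(1 - \frac{11 e^{t}}{13}\right)} + \frac{66 e^{2 t}}{169 \left(1 - \frac{11 e^{t}}{13}\right)^{2}} + \frac{484 e^{3 t}}{2197 \left(1 - \frac{11 e^{t}}{13}\right)^{3}}
M^(3)(t) = \frac{2 e^{t}}{13 \left(1 - \frac{11 e^{t}}{13}\right)} + \frac{154 e^{2 t}}{169 \left(1 - \frac{11 e^{t}}{13}\right)^{2}} + \frac{2904 e^{3 t}}{2197 \left(1 - \frac{11 e^{t}}{13}\right)^{3}} + \frac{15972 e^{4 t}}{28561 \left(1 - \frac{11 e^{t}}{13}\right)^{4}}
M^(3)(0) = \frac{5603}{4}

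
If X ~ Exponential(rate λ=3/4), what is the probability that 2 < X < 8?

P(2 < X < 8) = ∫_{2}^{8} f(x) dx
where f(x) = \frac{3 e^{- \frac{3 x}{4}}}{4}
= - \frac{1}{e^{6}} + e^{- \frac{3}{2}}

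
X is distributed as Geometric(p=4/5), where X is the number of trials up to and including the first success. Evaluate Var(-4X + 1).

For X ~ Geometric(p=4/5), where X is the number of trials up to and including the first success:
Var(X) = \frac{5}{16}
Var(-4X + 1) = (-4)² × Var(X) = 16 × \frac{5}{16} = 5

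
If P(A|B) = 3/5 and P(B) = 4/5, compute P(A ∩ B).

By definition, P(A|B) = P(A ∩ B) / P(B)
So P(A ∩ B) = P(A|B) × P(B)
= 3/5 × 4/5
= 12/25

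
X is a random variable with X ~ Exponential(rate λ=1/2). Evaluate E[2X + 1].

For X ~ Exponential(rate λ=1/2):
E[X] = 2
E[2X + 1] = 2 × E[X] + 1 = 5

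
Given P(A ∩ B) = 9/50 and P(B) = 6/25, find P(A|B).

P(A|B) = P(A ∩ B) / P(B)
= (9/50) / (6/25)
= 3/4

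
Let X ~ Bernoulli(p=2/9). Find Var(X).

For X ~ Bernoulli(p=2/9):
Var(X) = \frac{14}{81}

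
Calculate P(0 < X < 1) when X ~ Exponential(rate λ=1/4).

P(0 < X < 1) = ∫_{0}^{1} f(x) dx
where f(x) = \frac{e^{- \frac{x}{4}}}{4}
= 1 - e^{- \frac{1}{4}}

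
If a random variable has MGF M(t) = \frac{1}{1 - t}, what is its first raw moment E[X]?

To find E[X], compute M^(1)(0):
M^(1)(t) = \frac{1}{\left(1 - t\right)^{2}}
M^(1)(0) = 1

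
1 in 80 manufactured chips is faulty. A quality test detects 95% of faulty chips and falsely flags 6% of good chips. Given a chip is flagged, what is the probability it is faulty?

Let D = the rare event, + = positive/flagged.
P(D) = 1/80
P(+|D) = 95/100 = 19/20
P(+|D') = 6/100 = 3/50
P(+) = P(+|D)P(D) + P(+|D')P(D')
     = \frac{19}{20} × \frac{1}{80} + \frac{3}{50} × \frac{79}{80}
     = \frac{569}{8000}
P(D|+) = P(+|D)P(D)/P(+) = \frac{95}{569}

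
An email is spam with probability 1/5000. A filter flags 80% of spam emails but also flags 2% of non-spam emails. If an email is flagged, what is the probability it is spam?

Let D = the rare event, + = positive/flagged.
P(D) = 1/5000
P(+|D) = 80/100 = 4/5
P(+|D') = 2/100 = 1/50
P(+) = P(+|D)P(D) + P(+|D')P(D')
     = \frac{4}{5} × \frac{1}{5000} + \frac{1}{50} × \frac{4999}{5000}
     = \frac{5039}{250000}
P(D|+) = P(+|D)P(D)/P(+) = \frac{40}{5039}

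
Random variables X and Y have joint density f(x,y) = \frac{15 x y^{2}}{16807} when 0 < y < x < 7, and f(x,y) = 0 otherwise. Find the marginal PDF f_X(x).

f_X(x) = ∫_0^x \frac{15 x y^{2}}{16807} dy = \frac{5 x^{4}}{16807}
for 0 < x < 7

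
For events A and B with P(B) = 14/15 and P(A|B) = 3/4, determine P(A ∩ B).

By definition, P(A|B) = P(A ∩ B) / P(B)
So P(A ∩ B) = P(A|B) × P(B)
= 3/4 × 14/15
= 7/10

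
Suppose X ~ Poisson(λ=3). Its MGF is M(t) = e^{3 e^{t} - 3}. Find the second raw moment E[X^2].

To find E[X^2], compute M^(2)(0):
M^(1)(t) = 3 e^{t} e^{3 e^{t} - 3}
M^(2)(t) = 9 e^{2 t} e^{3 e^{t} - 3} + 3 e^{t} e^{3 e^{t} - 3}
M^(2)(0) = 12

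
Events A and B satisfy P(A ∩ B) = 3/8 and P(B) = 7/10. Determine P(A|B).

P(A|B) = P(A ∩ B) / P(B)
= (3/8) / (7/10)
= 15/28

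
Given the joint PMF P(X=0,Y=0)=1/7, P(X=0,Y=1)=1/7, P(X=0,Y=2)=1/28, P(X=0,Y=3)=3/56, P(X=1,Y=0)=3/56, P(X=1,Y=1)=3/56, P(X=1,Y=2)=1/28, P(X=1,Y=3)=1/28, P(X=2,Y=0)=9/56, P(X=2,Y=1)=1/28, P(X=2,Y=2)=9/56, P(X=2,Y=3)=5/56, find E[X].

First find marginal of X:
P(X=0) = 3/8
P(X=1) = 5/28
P(X=2) = 25/56
E[X] = 0 × 3/8 + 1 × 5/28 + 2 × 25/56 = 15/14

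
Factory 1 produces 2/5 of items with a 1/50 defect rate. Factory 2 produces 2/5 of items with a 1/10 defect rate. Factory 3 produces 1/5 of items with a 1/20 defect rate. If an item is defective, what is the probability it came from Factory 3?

Using Bayes' theorem:
P(F1) = 2/5, P(D|F1) = 1/50
P(F2) = 2/5, P(D|F2) = 1/10
P(F3) = 1/5, P(D|F3) = 1/20
P(D) = P(D|F1)P(F1) + P(D|F2)P(F2) + P(D|F3)P(F3)
     = \frac{29}{500}
P(F3|D) = P(D|F3)P(F3) / P(D)
= \frac{5}{29}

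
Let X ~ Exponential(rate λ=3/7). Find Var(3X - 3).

For X ~ Exponential(rate λ=3/7):
Var(X) = \frac{49}{9}
Var(3X - 3) = (3)² × Var(X) = 9 × \frac{49}{9} = 49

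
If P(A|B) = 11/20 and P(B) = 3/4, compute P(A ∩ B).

By definition, P(A|B) = P(A ∩ B) / P(B)
So P(A ∩ B) = P(A|B) × P(B)
= 11/20 × 3/4
= 33/80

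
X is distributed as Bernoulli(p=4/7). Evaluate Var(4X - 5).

For X ~ Bernoulli(p=4/7):
Var(X) = \frac{12}{49}
Var(4X - 5) = (4)² × Var(X) = 16 × \frac{12}{49} = \frac{192}{49}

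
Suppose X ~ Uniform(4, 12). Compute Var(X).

For X ~ Uniform(4, 12):
Var(X) = \frac{16}{3}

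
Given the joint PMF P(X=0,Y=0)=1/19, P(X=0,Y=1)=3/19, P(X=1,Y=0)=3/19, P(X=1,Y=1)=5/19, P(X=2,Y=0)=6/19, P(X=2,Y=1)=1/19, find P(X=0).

P(X=0) = P(X=0,Y=0) + P(X=0,Y=1)
= 1/19 + 3/19
= 4/19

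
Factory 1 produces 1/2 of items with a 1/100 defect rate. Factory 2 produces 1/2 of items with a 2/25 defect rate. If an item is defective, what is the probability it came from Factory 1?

Using Bayes' theorem:
P(F1) = 1/2, P(D|F1) = 1/100
P(F2) = 1/2, P(D|F2) = 2/25
P(D) = P(D|F1)P(F1) + P(D|F2)P(F2)
     = \frac{9}{200}
P(F1|D) = P(D|F1)P(F1) / P(D)
= \frac{1}{9}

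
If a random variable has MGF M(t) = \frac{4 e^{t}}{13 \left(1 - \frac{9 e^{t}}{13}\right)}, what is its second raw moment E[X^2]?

To find E[X^2], compute M^(2)(0):
M^(1)(t) = \frac{4 e^{t}}{13 \left(1 - \frac{9 e^{t}}{13}\right)} + \frac{36 e^{2 t}}{169 \left(1 - \frac{9 e^{t}}{13}\right)^{2}}
M^(2)(t) = \frac{4 e^{t}}{13 \left(1 - \frac{9 e^{t}}{13}\right)} + \frac{108 e^{2 t}}{169 \left(1 - \frac{9 e^{t}}{13}\right)^{2}} + \frac{648 e^{3 t}}{2197 \left(1 - \frac{9 e^{t}}{13}\right)^{3}}
M^(2)(0) = \frac{143}{8}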